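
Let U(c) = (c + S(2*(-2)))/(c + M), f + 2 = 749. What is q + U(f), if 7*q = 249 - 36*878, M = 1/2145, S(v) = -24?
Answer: -50236171599/11216212 ≈ -4478.9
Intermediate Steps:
f = 747 (f = -2 + 749 = 747)
M = 1/2145 ≈ 0.00046620
q = -31359/7 (q = (249 - 36*878)/7 = (249 - 31608)/7 = (⅐)*(-31359) = -31359/7 ≈ -4479.9)
U(c) = (-24 + c)/(1/2145 + c) (U(c) = (c - 24)/(c + 1/2145) = (-24 + c)/(1/2145 + c))
q + U(f) = -31359/7 + 2145*(-24 + 747)/(1 + 2145*747) = -31359/7 + 2145*723/(1 + 1602315) = -31359/7 + 2145*723/1602316 = -31359/7 + 2145*(1/1602316)*723 = -31359/7 + 1550835/1602316 = -50236171599/11216212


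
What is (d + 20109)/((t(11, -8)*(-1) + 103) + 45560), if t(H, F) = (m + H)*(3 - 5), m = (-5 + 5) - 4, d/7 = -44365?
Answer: -290446/45677 ≈ -6.3587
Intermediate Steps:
d = -310555 (d = 7*(-44365) = -310555)
m = -4 (m = 0 - 4 = -4)
t(H, F) = 8 - 2*H (t(H, F) = (-4 + H)*(3 - 5) = (-4 + H)*(-2) = 8 - 2*H)
(d + 20109)/((t(11, -8)*(-1) + 103) + 45560) = (-310555 + 20109)/(((8 - 2*11)*(-1) + 103) + 45560) = -290446/(((8 - 22)*(-1) + 103) + 45560) = -290446/((-14*(-1) + 103) + 45560) = -290446/((14 + 103) + 45560) = -290446/(117 + 45560) = -290446/45677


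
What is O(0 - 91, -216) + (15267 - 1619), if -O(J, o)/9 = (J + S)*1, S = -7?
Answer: 14530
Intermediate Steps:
O(J, o) = 63 - 9*J (O(J, o) = -9*(J - 7) = -9*(-7 + J) = 63 - 9*J)
O(0 - 91, -216) + (15267 - 1619) = (63 - 9*(0 - 91)) + (15267 - 1619) = (63 - 9*(-91)) + 13648 = (63 + 819) + 13648 = 882 + 13648 = 14530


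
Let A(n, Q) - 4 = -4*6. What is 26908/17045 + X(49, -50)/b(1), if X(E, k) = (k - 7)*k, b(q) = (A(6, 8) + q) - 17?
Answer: -1133561/14610 ≈ -77.588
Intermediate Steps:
A(n, Q) = -20 (A(n, Q) = 4 - 4*6 = 4 - 24 = -20)
b(q) = -37 + q (b(q) = (-20 + q) - 17 = -37 + q)
X(E, k) = k*(-7 + k) (X(E, k) = (-7 + k)*k = k*(-7 + k))
26908/17045 + X(49, -50)/b(1) = 26908/17045 + (-50*(-7 - 50))/(-37 + 1) = 26908*(1/17045) - 50*(-57)/(-36) = 3844/2435 + 2850*(-1/36) = 3844/2435 - 475/6 = -1133561/14610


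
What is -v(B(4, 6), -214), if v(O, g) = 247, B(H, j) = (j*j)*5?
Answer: -247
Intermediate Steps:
B(H, j) = 5*j² (B(H, j) = j²*5 = 5*j²)
-v(B(4, 6), -214) = -1*247 = -247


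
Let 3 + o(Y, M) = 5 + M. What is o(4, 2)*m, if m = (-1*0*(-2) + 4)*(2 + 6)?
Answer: 128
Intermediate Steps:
o(Y, M) = 2 + M (o(Y, M) = -3 + (5 + M) = 2 + M)
m = 32 (m = (0*(-2) + 4)*8 = (0 + 4)*8 = 4*8 = 32)
o(4, 2)*m = (2 + 2)*32 = 4*32 = 128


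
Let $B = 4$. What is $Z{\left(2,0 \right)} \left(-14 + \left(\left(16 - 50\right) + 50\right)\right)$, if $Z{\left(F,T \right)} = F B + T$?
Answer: $16$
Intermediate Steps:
$Z{\left(F,T \right)} = T + 4 F$ ($Z{\left(F,T \right)} = F 4 + T = 4 F + T = T + 4 F$)
$Z{\left(2,0 \right)} \left(-14 + \left(\left(16 - 50\right) + 50\right)\right) = \left(0 + 4 \cdot 2\right) \left(-14 + \left(\left(16 - 50\right) + 50\right)\right) = \left(0 + 8\right) \left(-14 + \left(-34 + 50\right)\right) = 8 \left(-14 + 16\right) = 8 \cdot 2 = 16$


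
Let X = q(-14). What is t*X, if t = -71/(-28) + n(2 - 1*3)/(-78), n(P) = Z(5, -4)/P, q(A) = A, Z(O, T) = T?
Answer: -2713/78 ≈ -34.782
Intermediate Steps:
n(P) = -4/P
X = -14
t = 2713/1092 (t = -71/(-28) - 4/(2 - 1*3)/(-78) = -71*(-1/28) - 4/(2 - 3)*(-1/78) = 71/28 - 4/(-1)*(-1/78) = 71/28 - 4*(-1)*(-1/78) = 71/28 + 4*(-1/78) = 71/28 - 2/39 = 2713/1092 ≈ 2.4844)
t*X = (2713/1092)*(-14) = -2713/78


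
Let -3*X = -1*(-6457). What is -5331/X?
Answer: 15993/6457 ≈ 2.4768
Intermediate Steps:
X = -6457/3 (X = -(-1)*(-6457)/3 = -⅓*6457 = -6457/3 ≈ -2152.3)
-5331/X = -5331/(-6457/3) = -5331*(-3/6457) = 15993/6457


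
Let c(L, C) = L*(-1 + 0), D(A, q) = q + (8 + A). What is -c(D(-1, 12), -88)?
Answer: 19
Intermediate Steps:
D(A, q) = 8 + A + q
c(L, C) = -L (c(L, C) = L*(-1) = -L)
-c(D(-1, 12), -88) = -(-1)*(8 - 1 + 12) = -(-1)*19 = -1*(-19) = 19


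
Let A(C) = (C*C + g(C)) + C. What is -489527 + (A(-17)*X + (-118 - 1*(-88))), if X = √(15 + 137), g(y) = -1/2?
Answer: -489557 + 543*√38 ≈ -4.8621e+5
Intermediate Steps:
g(y) = -½ (g(y) = -1*½ = -½)
X = 2*√38 (X = √152 = 2*√38 ≈ 12.329)
A(C) = -½ + C + C² (A(C) = (C*C - ½) + C = (C² - ½) + C = (-½ + C²) + C = -½ + C + C²)
-489527 + (A(-17)*X + (-118 - 1*(-88))) = -489527 + ((-½ - 17 + (-17)²)*(2*√38) + (-118 - 1*(-88))) = -489527 + ((-½ - 17 + 289)*(2*√38) + (-118 + 88)) = -489527 + (543*(2*√38)/2 - 30) = -489527 + (543*√38 - 30) = -489527 + (-30 + 543*√38) = -489557 + 543*√38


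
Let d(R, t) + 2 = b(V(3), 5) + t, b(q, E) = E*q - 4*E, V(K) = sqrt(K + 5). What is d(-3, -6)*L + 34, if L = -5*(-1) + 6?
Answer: -274 + 110*sqrt(2) ≈ -118.44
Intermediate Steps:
L = 11 (L = 5 + 6 = 11)
V(K) = sqrt(5 + K)
b(q, E) = -4*E + E*q
d(R, t) = -22 + t + 10*sqrt(2) (d(R, t) = -2 + (5*(-4 + sqrt(5 + 3)) + t) = -2 + (5*(-4 + sqrt(8)) + t) = -2 + (5*(-4 + 2*sqrt(2)) + t) = -2 + ((-20 + 10*sqrt(2)) + t) = -2 + (-20 + t + 10*sqrt(2)) = -22 + t + 10*sqrt(2))
d(-3, -6)*L + 34 = (-22 - 6 + 10*sqrt(2))*11 + 34 = (-28 + 10*sqrt(2))*11 + 34 = (-308 + 110*sqrt(2)) + 34 = -274 + 110*sqrt(2)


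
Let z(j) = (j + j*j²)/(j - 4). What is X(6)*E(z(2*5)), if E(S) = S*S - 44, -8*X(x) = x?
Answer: -254629/12 ≈ -21219.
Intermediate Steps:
X(x) = -x/8
z(j) = (j + j³)/(-4 + j)
E(S) = -44 + S² (E(S) = S² - 44 = -44 + S²)
X(6)*E(z(2*5)) = (-⅛*6)*(-44 + ((2*5 + (2*5)³)/(-4 + 2*5))²) = -3*(-44 + ((10 + 10³)/(-4 + 10))²)/4 = -3*(-44 + ((10 + 1000)/6)²)/4 = -3*(-44 + ((⅙)*1010)²)/4 = -3*(-44 + (505/3)²)/4 = -3*(-44 + 255025/9)/4 = -¾*254629/9 = -254629/12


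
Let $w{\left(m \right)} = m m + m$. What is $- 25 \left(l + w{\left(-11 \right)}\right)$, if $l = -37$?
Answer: $-1825$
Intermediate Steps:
$w{\left(m \right)} = m + m^{2}$ ($w{\left(m \right)} = m^{2} + m = m + m^{2}$)
$- 25 \left(l + w{\left(-11 \right)}\right) = - 25 \left(-37 - 11 \left(1 - 11\right)\right) = - 25 \left(-37 - -110\right) = - 25 \left(-37 + 110\right) = \left(-25\right) 73 = -1825$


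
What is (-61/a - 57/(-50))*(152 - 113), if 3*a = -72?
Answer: 28717/200 ≈ 143.58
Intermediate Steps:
a = -24 (a = (⅓)*(-72) = -24)
(-61/a - 57/(-50))*(152 - 113) = (-61/(-24) - 57/(-50))*(152 - 113) = (-61*(-1/24) - 57*(-1/50))*39 = (61/24 + 57/50)*39 = (2209/600)*39 = 28717/200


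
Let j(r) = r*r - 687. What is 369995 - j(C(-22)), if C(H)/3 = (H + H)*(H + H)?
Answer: -33362182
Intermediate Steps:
C(H) = 12*H² (C(H) = 3*((H + H)*(H + H)) = 3*((2*H)*(2*H)) = 3*(4*H²) = 12*H²)
j(r) = -687 + r² (j(r) = r² - 687 = -687 + r²)
369995 - j(C(-22)) = 369995 - (-687 + (12*(-22)²)²) = 369995 - (-687 + (12*484)²) = 369995 - (-687 + 5808²) = 369995 - (-687 + 33732864) = 369995 - 1*33732177 = 369995 - 33732177 = -33362182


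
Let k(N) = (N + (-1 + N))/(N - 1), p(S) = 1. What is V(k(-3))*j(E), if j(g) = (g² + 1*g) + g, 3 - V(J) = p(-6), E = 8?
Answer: 160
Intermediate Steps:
k(N) = (-1 + 2*N)/(-1 + N)
V(J) = 2 (V(J) = 3 - 1*1 = 3 - 1 = 2)
j(g) = g² + 2*g (j(g) = (g² + g) + g = (g + g²) + g = g² + 2*g)
V(k(-3))*j(E) = 2*(8*(2 + 8)) = 2*(8*10) = 2*80 = 160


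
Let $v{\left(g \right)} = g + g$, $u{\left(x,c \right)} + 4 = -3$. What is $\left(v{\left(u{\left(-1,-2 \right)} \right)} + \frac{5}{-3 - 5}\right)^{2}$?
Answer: $\frac{13689}{64} \approx 213.89$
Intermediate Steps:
$u{\left(x,c \right)} = -7$ ($u{\left(x,c \right)} = -4 - 3 = -7$)
$v{\left(g \right)} = 2 g$
$\left(v{\left(u{\left(-1,-2 \right)} \right)} + \frac{5}{-3 - 5}\right)^{2} = \left(2 \left(-7\right) + \frac{5}{-3 - 5}\right)^{2} = \left(-14 + \frac{5}{-3 - 5}\right)^{2} = \left(-14 + \frac{5}{-8}\right)^{2} = \left(-14 + 5 \left(- \frac{1}{8}\right)\right)^{2} = \left(-14 - \frac{5}{8}\right)^{2} = \left(- \frac{117}{8}\right)^{2} = \frac{13689}{64}$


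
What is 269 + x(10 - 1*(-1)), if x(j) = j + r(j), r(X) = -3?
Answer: 277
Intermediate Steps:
x(j) = -3 + j (x(j) = j - 3 = -3 + j)
269 + x(10 - 1*(-1)) = 269 + (-3 + (10 - 1*(-1))) = 269 + (-3 + (10 + 1)) = 269 + (-3 + 11) = 269 + 8 = 277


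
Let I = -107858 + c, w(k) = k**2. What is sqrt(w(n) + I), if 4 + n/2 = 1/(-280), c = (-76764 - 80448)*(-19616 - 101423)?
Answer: sqrt(372962039292641)/140 ≈ 1.3794e+5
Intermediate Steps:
c = 19028783268 (c = -157212*(-121039) = 19028783268)
n = -1121/140 (n = -8 + 2/(-280) = -8 + 2*(-1/280) = -8 - 1/140 = -1121/140 ≈ -8.0071)
I = 19028675410 (I = -107858 + 19028783268 = 19028675410)
sqrt(w(n) + I) = sqrt((-1121/140)**2 + 19028675410) = sqrt(1256641/19600 + 19028675410) = sqrt(372962039292641/19600) = sqrt(372962039292641)/140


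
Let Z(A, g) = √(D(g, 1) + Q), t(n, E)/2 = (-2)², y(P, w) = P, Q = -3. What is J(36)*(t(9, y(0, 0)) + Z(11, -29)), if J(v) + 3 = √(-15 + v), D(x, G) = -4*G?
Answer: -(3 - √21)*(8 + I*√7) ≈ 12.661 + 4.1871*I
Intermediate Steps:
t(n, E) = 8 (t(n, E) = 2*(-2)² = 2*4 = 8)
J(v) = -3 + √(-15 + v)
Z(A, g) = I*√7 (Z(A, g) = √(-4*1 - 3) = √(-4 - 3) = √(-7) = I*√7)
J(36)*(t(9, y(0, 0)) + Z(11, -29)) = (-3 + √(-15 + 36))*(8 + I*√7) = (-3 + √21)*(8 + I*√7)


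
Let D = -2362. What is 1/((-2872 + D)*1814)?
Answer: -1/9494476 ≈ -1.0532e-7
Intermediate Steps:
1/((-2872 + D)*1814) = 1/(-2872 - 2362*1814) = (1/1814)/(-5234) = -1/5234*1/1814 = -1/9494476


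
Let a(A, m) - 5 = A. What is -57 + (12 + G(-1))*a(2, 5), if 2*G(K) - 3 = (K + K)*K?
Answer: 89/2 ≈ 44.500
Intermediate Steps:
a(A, m) = 5 + A
G(K) = 3/2 + K**2 (G(K) = 3/2 + ((K + K)*K)/2 = 3/2 + ((2*K)*K)/2 = 3/2 + (2*K**2)/2 = 3/2 + K**2)
-57 + (12 + G(-1))*a(2, 5) = -57 + (12 + (3/2 + (-1)**2))*(5 + 2) = -57 + (12 + (3/2 + 1))*7 = -57 + (12 + 5/2)*7 = -57 + (29/2)*7 = -57 + 203/2 = 89/2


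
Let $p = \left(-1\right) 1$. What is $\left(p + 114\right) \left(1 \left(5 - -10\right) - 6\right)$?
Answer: $1017$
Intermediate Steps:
$p = -1$
$\left(p + 114\right) \left(1 \left(5 - -10\right) - 6\right) = \left(-1 + 114\right) \left(1 \left(5 - -10\right) - 6\right) = 113 \left(1 \left(5 + 10\right) - 6\right) = 113 \left(1 \cdot 15 - 6\right) = 113 \left(15 - 6\right) = 113 \cdot 9 = 1017$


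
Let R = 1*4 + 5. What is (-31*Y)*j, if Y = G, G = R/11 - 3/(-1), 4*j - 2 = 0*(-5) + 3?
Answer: -3255/22 ≈ -147.95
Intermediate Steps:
j = 5/4 (j = 1/2 + (0*(-5) + 3)/4 = 1/2 + (0 + 3)/4 = 1/2 + (1/4)*3 = 1/2 + 3/4 = 5/4 ≈ 1.2500)
R = 9 (R = 4 + 5 = 9)
G = 42/11 (G = 9/11 - 3/(-1) = 9*(1/11) - 3*(-1) = 9/11 + 3 = 42/11 ≈ 3.8182)
Y = 42/11 ≈ 3.8182
(-31*Y)*j = -31*42/11*(5/4) = -1302/11*5/4 = -3255/22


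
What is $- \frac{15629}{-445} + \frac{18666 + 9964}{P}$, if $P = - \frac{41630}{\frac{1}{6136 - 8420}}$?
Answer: $\frac{148606369703}{4231189940} \approx 35.122$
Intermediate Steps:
$P = 95082920$ ($P = - \frac{41630}{\frac{1}{-2284}} = - \frac{41630}{- \frac{1}{2284}} = \left(-41630\right) \left(-2284\right) = 95082920$)
$- \frac{15629}{-445} + \frac{18666 + 9964}{P} = - \frac{15629}{-445} + \frac{18666 + 9964}{95082920} = \left(-15629\right) \left(- \frac{1}{445}\right) + 28630 \cdot \frac{1}{95082920} = \frac{15629}{445} + \frac{2863}{9508292} = \frac{148606369703}{4231189940}$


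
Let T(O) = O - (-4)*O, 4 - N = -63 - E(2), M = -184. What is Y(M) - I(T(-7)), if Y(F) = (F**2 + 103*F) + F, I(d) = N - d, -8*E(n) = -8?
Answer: 14617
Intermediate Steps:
E(n) = 1 (E(n) = -1/8*(-8) = 1)
N = 68 (N = 4 - (-63 - 1*1) = 4 - (-63 - 1) = 4 - 1*(-64) = 4 + 64 = 68)
T(O) = 5*O (T(O) = O + 4*O = 5*O)
I(d) = 68 - d
Y(F) = F**2 + 104*F
Y(M) - I(T(-7)) = -184*(104 - 184) - (68 - 5*(-7)) = -184*(-80) - (68 - 1*(-35)) = 14720 - (68 + 35) = 14720 - 1*103 = 14720 - 103 = 14617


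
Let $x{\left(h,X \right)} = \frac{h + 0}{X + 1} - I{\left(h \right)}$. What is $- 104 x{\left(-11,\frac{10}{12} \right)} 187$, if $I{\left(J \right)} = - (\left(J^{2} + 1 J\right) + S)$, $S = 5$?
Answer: $-2119832$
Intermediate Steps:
$I{\left(J \right)} = -5 - J - J^{2}$ ($I{\left(J \right)} = - (\left(J^{2} + 1 J\right) + 5) = - (\left(J^{2} + J\right) + 5) = - (\left(J + J^{2}\right) + 5) = - (5 + J + J^{2}) = -5 - J - J^{2}$)
$x{\left(h,X \right)} = 5 + h + h^{2} + \frac{h}{1 + X}$ ($x{\left(h,X \right)} = \frac{h + 0}{X + 1} - \left(-5 - h - h^{2}\right) = \frac{h}{1 + X} + \left(5 + h + h^{2}\right) = 5 + h + h^{2} + \frac{h}{1 + X}$)
$- 104 x{\left(-11,\frac{10}{12} \right)} 187 = - 104 \frac{5 + \left(-11\right)^{2} + 2 \left(-11\right) + \frac{10}{12} \left(5 - 11 + \left(-11\right)^{2}\right)}{1 + \frac{10}{12}} \cdot 187 = - 104 \frac{5 + 121 - 22 + 10 \cdot \frac{1}{12} \left(5 - 11 + 121\right)}{1 + 10 \cdot \frac{1}{12}} \cdot 187 = - 104 \frac{5 + 121 - 22 + \frac{5}{6} \cdot 115}{1 + \frac{5}{6}} \cdot 187 = - 104 \frac{5 + 121 - 22 + \frac{575}{6}}{\frac{11}{6}} \cdot 187 = - 104 \cdot \frac{6}{11} \cdot \frac{1199}{6} \cdot 187 = \left(-104\right) 109 \cdot 187 = \left(-11336\right) 187 = -2119832$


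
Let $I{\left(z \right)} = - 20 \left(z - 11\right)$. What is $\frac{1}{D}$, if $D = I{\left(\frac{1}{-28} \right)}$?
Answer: $\frac{7}{1545} \approx 0.0045307$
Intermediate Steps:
$I{\left(z \right)} = 220 - 20 z$ ($I{\left(z \right)} = - 20 \left(-11 + z\right) = 220 - 20 z$)
$D = \frac{1545}{7}$ ($D = 220 - \frac{20}{-28} = 220 - - \frac{5}{7} = 220 + \frac{5}{7} = \frac{1545}{7} \approx 220.71$)
$\frac{1}{D} = \frac{1}{\frac{1545}{7}} = \frac{7}{1545}$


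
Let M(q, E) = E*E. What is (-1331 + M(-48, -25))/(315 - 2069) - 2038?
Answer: -1786973/877 ≈ -2037.6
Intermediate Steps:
M(q, E) = E²
(-1331 + M(-48, -25))/(315 - 2069) - 2038 = (-1331 + (-25)²)/(315 - 2069) - 2038 = (-1331 + 625)/(-1754) - 2038 = -706*(-1/1754) - 2038 = 353/877 - 2038 = -1786973/877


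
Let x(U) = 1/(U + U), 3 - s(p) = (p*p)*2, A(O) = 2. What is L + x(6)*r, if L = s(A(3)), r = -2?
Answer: -31/6 ≈ -5.1667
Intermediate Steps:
s(p) = 3 - 2*p**2 (s(p) = 3 - p*p*2 = 3 - p**2*2 = 3 - 2*p**2)
x(U) = 1/(2*U)
L = -5 (L = 3 - 2*2**2 = 3 - 2*4 = 3 - 8 = -5)
L + x(6)*r = -5 + ((1/2)/6)*(-2) = -5 + ((1/2)*(1/6))*(-2) = -5 + (1/12)*(-2) = -5 - 1/6 = -31/6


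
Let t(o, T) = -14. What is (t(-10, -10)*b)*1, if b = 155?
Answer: -2170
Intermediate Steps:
(t(-10, -10)*b)*1 = -14*155*1 = -2170*1 = -2170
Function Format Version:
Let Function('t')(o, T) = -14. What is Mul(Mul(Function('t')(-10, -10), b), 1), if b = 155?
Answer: -2170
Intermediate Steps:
Mul(Mul(Function('t')(-10, -10), b), 1) = Mul(Mul(-14, 155), 1) = Mul(-2170, 1) = -2170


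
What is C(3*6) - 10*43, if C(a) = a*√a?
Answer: -430 + 54*√2 ≈ -353.63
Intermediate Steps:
C(a) = a^(3/2)
C(3*6) - 10*43 = (3*6)^(3/2) - 10*43 = 18^(3/2) - 430 = 54*√2 - 430 = -430 + 54*√2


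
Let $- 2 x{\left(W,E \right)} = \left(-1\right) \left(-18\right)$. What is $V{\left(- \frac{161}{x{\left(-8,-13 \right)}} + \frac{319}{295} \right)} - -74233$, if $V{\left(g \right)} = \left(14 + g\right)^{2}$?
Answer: $\frac{530932824121}{7049025} \approx 75320.0$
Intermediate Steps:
$x{\left(W,E \right)} = -9$ ($x{\left(W,E \right)} = - \frac{\left(-1\right) \left(-18\right)}{2} = \left(- \frac{1}{2}\right) 18 = -9$)
$V{\left(- \frac{161}{x{\left(-8,-13 \right)}} + \frac{319}{295} \right)} - -74233 = \left(14 + \left(- \frac{161}{-9} + \frac{319}{295}\right)\right)^{2} - -74233 = \left(14 + \left(\left(-161\right) \left(- \frac{1}{9}\right) + 319 \cdot \frac{1}{295}\right)\right)^{2} + 74233 = \left(14 + \left(\frac{161}{9} + \frac{319}{295}\right)\right)^{2} + 74233 = \left(14 + \frac{50366}{2655}\right)^{2} + 74233 = \left(\frac{87536}{2655}\right)^{2} + 74233 = \frac{7662551296}{7049025} + 74233 = \frac{530932824121}{7049025}$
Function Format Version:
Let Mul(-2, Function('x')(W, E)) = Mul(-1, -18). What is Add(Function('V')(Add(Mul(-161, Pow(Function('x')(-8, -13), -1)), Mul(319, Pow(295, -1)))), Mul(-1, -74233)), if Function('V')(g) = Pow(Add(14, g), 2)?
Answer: Rational(530932824121, 7049025) ≈ 75320.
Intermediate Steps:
Function('x')(W, E) = -9 (Function('x')(W, E) = Mul(Rational(-1, 2), Mul(-1, -18)) = Mul(Rational(-1, 2), 18) = -9)
Add(Function('V')(Add(Mul(-161, Pow(Function('x')(-8, -13), -1)), Mul(319, Pow(295, -1)))), Mul(-1, -74233)) = Add(Pow(Add(14, Add(Mul(-161, Pow(-9, -1)), Mul(319, Pow(295, -1)))), 2), Mul(-1, -74233)) = Add(Pow(Add(14, Add(Mul(-161, Rational(-1, 9)), Mul(319, Rational(1, 295)))), 2), 74233) = Add(Pow(Add(14, Add(Rational(161, 9), Rational(319, 295))), 2), 74233) = Add(Pow(Add(14, Rational(50366, 2655)), 2), 74233) = Add(Pow(Rational(87536, 2655), 2), 74233) = Add(Rational(7662551296, 7049025), 74233) = Rational(530932824121, 7049025)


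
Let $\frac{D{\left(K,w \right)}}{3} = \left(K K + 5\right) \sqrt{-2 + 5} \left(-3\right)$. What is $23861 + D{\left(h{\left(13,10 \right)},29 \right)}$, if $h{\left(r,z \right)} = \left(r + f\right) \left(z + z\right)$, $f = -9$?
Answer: $23861 - 57645 \sqrt{3} \approx -75983.0$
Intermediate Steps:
$h{\left(r,z \right)} = 2 z \left(-9 + r\right)$ ($h{\left(r,z \right)} = \left(r - 9\right) \left(z + z\right) = \left(-9 + r\right) 2 z = 2 z \left(-9 + r\right)$)
$D{\left(K,w \right)} = - 9 \sqrt{3} \left(5 + K^{2}\right)$ ($D{\left(K,w \right)} = 3 \left(K K + 5\right) \sqrt{-2 + 5} \left(-3\right) = 3 \left(K^{2} + 5\right) \sqrt{3} \left(-3\right) = 3 \left(5 + K^{2}\right) \sqrt{3} \left(-3\right) = 3 \sqrt{3} \left(5 + K^{2}\right) \left(-3\right) = 3 \left(- 3 \sqrt{3} \left(5 + K^{2}\right)\right) = - 9 \sqrt{3} \left(5 + K^{2}\right)$)
$23861 + D{\left(h{\left(13,10 \right)},29 \right)} = 23861 + 9 \sqrt{3} \left(-5 - \left(2 \cdot 10 \left(-9 + 13\right)\right)^{2}\right) = 23861 + 9 \sqrt{3} \left(-5 - \left(2 \cdot 10 \cdot 4\right)^{2}\right) = 23861 + 9 \sqrt{3} \left(-5 - 80^{2}\right) = 23861 + 9 \sqrt{3} \left(-5 - 6400\right) = 23861 + 9 \sqrt{3} \left(-6405\right) = 23861 - 57645 \sqrt{3}$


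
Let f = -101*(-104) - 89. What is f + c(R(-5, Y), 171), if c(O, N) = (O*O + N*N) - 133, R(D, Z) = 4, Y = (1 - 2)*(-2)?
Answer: 39539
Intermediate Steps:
Y = 2 (Y = -1*(-2) = 2)
f = 10415 (f = 10504 - 89 = 10415)
c(O, N) = -133 + N**2 + O**2 (c(O, N) = (O**2 + N**2) - 133 = (N**2 + O**2) - 133 = -133 + N**2 + O**2)
f + c(R(-5, Y), 171) = 10415 + (-133 + 171**2 + 4**2) = 10415 + (-133 + 29241 + 16) = 10415 + 29124 = 39539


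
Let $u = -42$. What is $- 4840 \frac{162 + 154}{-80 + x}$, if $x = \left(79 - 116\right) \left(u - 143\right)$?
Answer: $- \frac{27808}{123} \approx -226.08$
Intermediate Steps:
$x = 6845$ ($x = \left(79 - 116\right) \left(-42 - 143\right) = \left(-37\right) \left(-185\right) = 6845$)
$- 4840 \frac{162 + 154}{-80 + x} = - 4840 \frac{162 + 154}{-80 + 6845} = - 4840 \cdot \frac{316}{6765} = - 4840 \cdot 316 \cdot \frac{1}{6765} = \left(-4840\right) \frac{316}{6765} = - \frac{27808}{123}$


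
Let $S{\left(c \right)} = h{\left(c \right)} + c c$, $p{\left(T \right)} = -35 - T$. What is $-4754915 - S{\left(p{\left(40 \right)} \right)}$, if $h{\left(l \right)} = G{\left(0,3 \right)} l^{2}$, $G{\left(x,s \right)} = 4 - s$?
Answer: $-4766165$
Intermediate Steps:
$h{\left(l \right)} = l^{2}$ ($h{\left(l \right)} = \left(4 - 3\right) l^{2} = 1 l^{2} = l^{2}$)
$S{\left(c \right)} = 2 c^{2}$ ($S{\left(c \right)} = c^{2} + c c = c^{2} + c^{2} = 2 c^{2}$)
$-4754915 - S{\left(p{\left(40 \right)} \right)} = -4754915 - 2 \left(-35 - 40\right)^{2} = -4754915 - 2 \left(-75\right)^{2} = -4754915 - 2 \cdot 5625 = -4754915 - 11250 = -4766165$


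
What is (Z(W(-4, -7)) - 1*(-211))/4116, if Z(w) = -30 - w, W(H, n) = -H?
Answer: 59/1372 ≈ 0.043003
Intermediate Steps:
(Z(W(-4, -7)) - 1*(-211))/4116 = ((-30 - (-1)*(-4)) - 1*(-211))/4116 = ((-30 - 1*4) + 211)*(1/4116) = ((-30 - 4) + 211)*(1/4116) = (-34 + 211)*(1/4116) = 177*(1/4116) = 59/1372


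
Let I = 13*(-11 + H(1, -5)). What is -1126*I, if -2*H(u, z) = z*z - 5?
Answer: 307398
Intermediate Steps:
H(u, z) = 5/2 - z**2/2 (H(u, z) = -(z*z - 5)/2 = -(z**2 - 5)/2 = -(-5 + z**2)/2 = 5/2 - z**2/2)
I = -273 (I = 13*(-11 + (5/2 - 1/2*(-5)**2)) = 13*(-11 + (5/2 - 1/2*25)) = 13*(-11 + (5/2 - 25/2)) = 13*(-11 - 10) = 13*(-21) = -273)
-1126*I = -1126*(-273) = 307398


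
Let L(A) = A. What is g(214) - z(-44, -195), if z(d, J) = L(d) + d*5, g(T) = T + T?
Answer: 692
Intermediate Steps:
g(T) = 2*T
z(d, J) = 6*d (z(d, J) = d + d*5 = d + 5*d = 6*d)
g(214) - z(-44, -195) = 2*214 - 6*(-44) = 428 - 1*(-264) = 428 + 264 = 692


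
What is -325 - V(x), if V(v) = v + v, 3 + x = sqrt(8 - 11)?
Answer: -319 - 2*I*sqrt(3) ≈ -319.0 - 3.4641*I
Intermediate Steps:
x = -3 + I*sqrt(3) (x = -3 + sqrt(8 - 11) = -3 + sqrt(-3) = -3 + I*sqrt(3) ≈ -3.0 + 1.732*I)
V(v) = 2*v
-325 - V(x) = -325 - 2*(-3 + I*sqrt(3)) = -325 - (-6 + 2*I*sqrt(3)) = -325 + (6 - 2*I*sqrt(3)) = -319 - 2*I*sqrt(3)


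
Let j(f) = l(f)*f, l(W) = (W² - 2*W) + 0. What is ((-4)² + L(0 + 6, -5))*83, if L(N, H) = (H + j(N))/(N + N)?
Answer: 27473/12 ≈ 2289.4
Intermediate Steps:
l(W) = W² - 2*W
j(f) = f²*(-2 + f) (j(f) = (f*(-2 + f))*f = f²*(-2 + f))
L(N, H) = (H + N²*(-2 + N))/(2*N) (L(N, H) = (H + N²*(-2 + N))/(N + N) = (H + N²*(-2 + N))/((2*N)) = (H + N²*(-2 + N))*(1/(2*N)) = (H + N²*(-2 + N))/(2*N))
((-4)² + L(0 + 6, -5))*83 = ((-4)² + (-5 + (0 + 6)²*(-2 + (0 + 6)))/(2*(0 + 6)))*83 = (16 + (½)*(-5 + 6²*(-2 + 6))/6)*83 = (16 + (½)*(⅙)*(-5 + 36*4))*83 = (16 + (½)*(⅙)*(-5 + 144))*83 = (16 + (½)*(⅙)*139)*83 = (16 + 139/12)*83 = (331/12)*83 = 27473/12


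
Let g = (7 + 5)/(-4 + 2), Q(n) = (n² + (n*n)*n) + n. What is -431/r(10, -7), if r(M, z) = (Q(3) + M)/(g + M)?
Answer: -1724/49 ≈ -35.184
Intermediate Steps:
Q(n) = n + n² + n³ (Q(n) = (n² + n²*n) + n = (n² + n³) + n = n + n² + n³)
g = -6 (g = 12/(-2) = 12*(-½) = -6)
r(M, z) = (39 + M)/(-6 + M) (r(M, z) = (3*(1 + 3 + 3²) + M)/(-6 + M) = (3*(1 + 3 + 9) + M)/(-6 + M) = (3*13 + M)/(-6 + M) = (39 + M)/(-6 + M))
-431/r(10, -7) = -431*(-6 + 10)/(39 + 10) = -431/(49/4) = -431/((¼)*49) = -431/49/4 = -431*4/49 = -1724/49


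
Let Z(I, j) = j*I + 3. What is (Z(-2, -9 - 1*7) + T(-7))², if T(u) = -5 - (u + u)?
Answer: 1936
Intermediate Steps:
Z(I, j) = 3 + I*j (Z(I, j) = I*j + 3 = 3 + I*j)
T(u) = -5 - 2*u
(Z(-2, -9 - 1*7) + T(-7))² = ((3 - 2*(-9 - 1*7)) + (-5 - 2*(-7)))² = ((3 - 2*(-9 - 7)) + (-5 + 14))² = ((3 - 2*(-16)) + 9)² = ((3 + 32) + 9)² = (35 + 9)² = 44² = 1936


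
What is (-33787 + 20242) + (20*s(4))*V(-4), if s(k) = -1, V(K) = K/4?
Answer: -13525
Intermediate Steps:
V(K) = K/4 (V(K) = K*(1/4) = K/4)
(-33787 + 20242) + (20*s(4))*V(-4) = (-33787 + 20242) + (20*(-1))*((1/4)*(-4)) = -13545 - 20*(-1) = -13545 + 20 = -13525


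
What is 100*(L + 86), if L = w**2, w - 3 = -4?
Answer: 8700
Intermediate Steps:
w = -1 (w = 3 - 4 = -1)
L = 1 (L = (-1)**2 = 1)
100*(L + 86) = 100*(1 + 86) = 100*87 = 8700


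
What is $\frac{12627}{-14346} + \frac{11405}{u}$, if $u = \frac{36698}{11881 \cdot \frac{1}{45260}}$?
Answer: $- \frac{211432345527}{264755665912} \approx -0.79859$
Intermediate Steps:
$u = \frac{1660951480}{11881}$ ($u = \frac{36698}{11881 \cdot \frac{1}{45260}} = \frac{36698}{\frac{11881}{45260}} = 36698 \cdot \frac{45260}{11881} = \frac{1660951480}{11881} \approx 1.398 \cdot 10^{5}$)
$\frac{12627}{-14346} + \frac{11405}{u} = \frac{12627}{-14346} + \frac{11405}{\frac{1660951480}{11881}} = 12627 \left(- \frac{1}{14346}\right) + 11405 \cdot \frac{11881}{1660951480} = - \frac{1403}{1594} + \frac{27100561}{332190296} = - \frac{211432345527}{264755665912}$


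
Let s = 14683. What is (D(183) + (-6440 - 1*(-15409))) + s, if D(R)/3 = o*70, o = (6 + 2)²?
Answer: 37092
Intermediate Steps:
o = 64 (o = 8² = 64)
D(R) = 13440 (D(R) = 3*(64*70) = 3*4480 = 13440)
(D(183) + (-6440 - 1*(-15409))) + s = (13440 + (-6440 - 1*(-15409))) + 14683 = (13440 + (-6440 + 15409)) + 14683 = (13440 + 8969) + 14683 = 22409 + 14683 = 37092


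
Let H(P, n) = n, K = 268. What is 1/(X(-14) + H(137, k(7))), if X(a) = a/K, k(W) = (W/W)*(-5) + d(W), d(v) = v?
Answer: 134/261 ≈ 0.51341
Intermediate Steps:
k(W) = -5 + W (k(W) = (W/W)*(-5) + W = 1*(-5) + W = -5 + W)
X(a) = a/268
1/(X(-14) + H(137, k(7))) = 1/((1/268)*(-14) + (-5 + 7)) = 1/(-7/134 + 2) = 1/(261/134) = 134/261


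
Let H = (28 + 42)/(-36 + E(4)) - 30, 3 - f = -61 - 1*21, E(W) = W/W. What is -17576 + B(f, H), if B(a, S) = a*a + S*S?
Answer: -9327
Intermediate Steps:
E(W) = 1
f = 85 (f = 3 - (-61 - 1*21) = 3 - (-61 - 21) = 3 - 1*(-82) = 3 + 82 = 85)
H = -32 (H = (28 + 42)/(-36 + 1) - 30 = 70/(-35) - 30 = 70*(-1/35) - 30 = -2 - 30 = -32)
B(a, S) = S² + a² (B(a, S) = a² + S² = S² + a²)
-17576 + B(f, H) = -17576 + ((-32)² + 85²) = -17576 + (1024 + 7225) = -17576 + 8249 = -9327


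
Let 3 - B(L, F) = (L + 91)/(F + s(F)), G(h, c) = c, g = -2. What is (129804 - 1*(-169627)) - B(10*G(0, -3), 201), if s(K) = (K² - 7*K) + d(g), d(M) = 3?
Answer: 11736978805/39198 ≈ 2.9943e+5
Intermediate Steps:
s(K) = 3 + K² - 7*K (s(K) = (K² - 7*K) + 3 = 3 + K² - 7*K)
B(L, F) = 3 - (91 + L)/(3 + F² - 6*F) (B(L, F) = 3 - (L + 91)/(F + (3 + F² - 7*F)) = 3 - (91 + L)/(3 + F² - 6*F))
(129804 - 1*(-169627)) - B(10*G(0, -3), 201) = (129804 - 1*(-169627)) - (-82 - 10*(-3) - 18*201 + 3*201²)/(3 + 201² - 6*201) = (129804 + 169627) - (-82 - 1*(-30) - 3618 + 3*40401)/(3 + 40401 - 1206) = 299431 - (-82 + 30 - 3618 + 121203)/39198 = 299431 - 117533/39198 = 11736978805/39198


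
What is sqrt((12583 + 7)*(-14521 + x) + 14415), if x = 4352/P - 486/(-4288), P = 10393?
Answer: I*sqrt(1418154470438481453985)/2785324 ≈ 13520.0*I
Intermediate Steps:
x = 11856187/22282592 (x = 4352/10393 - 486/(-4288) = 4352*(1/10393) - 486*(-1/4288) = 4352/10393 + 243/2144 = 11856187/22282592 ≈ 0.53208)
sqrt((12583 + 7)*(-14521 + x) + 14415) = sqrt((12583 + 7)*(-14521 + 11856187/22282592) + 14415) = sqrt(12590*(-323553662245/22282592) + 14415) = sqrt(-2036770303832275/11141296 + 14415) = sqrt(-2036609702050435/11141296) = I*sqrt(1418154470438481453985)/2785324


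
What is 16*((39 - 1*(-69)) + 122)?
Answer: 3680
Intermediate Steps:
16*((39 - 1*(-69)) + 122) = 16*((39 + 69) + 122) = 16*(108 + 122) = 16*230 = 3680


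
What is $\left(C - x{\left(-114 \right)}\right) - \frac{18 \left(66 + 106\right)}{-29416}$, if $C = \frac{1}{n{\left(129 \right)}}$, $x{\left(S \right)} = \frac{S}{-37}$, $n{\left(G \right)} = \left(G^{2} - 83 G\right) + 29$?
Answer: $- \frac{2414038168}{811260187} \approx -2.9757$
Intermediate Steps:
$n{\left(G \right)} = 29 + G^{2} - 83 G$
$x{\left(S \right)} = - \frac{S}{37}$ ($x{\left(S \right)} = S \left(- \frac{1}{37}\right) = - \frac{S}{37}$)
$C = \frac{1}{5963}$ ($C = \frac{1}{29 + 129^{2} - 10707} = \frac{1}{29 + 16641 - 10707} = \frac{1}{5963} \approx 0.0001677$)
$\left(C - x{\left(-114 \right)}\right) - \frac{18 \left(66 + 106\right)}{-29416} = \left(\frac{1}{5963} - \left(- \frac{1}{37}\right) \left(-114\right)\right) - \frac{18 \left(66 + 106\right)}{-29416} = \left(\frac{1}{5963} - \frac{114}{37}\right) - 18 \cdot 172 \left(- \frac{1}{29416}\right) = \left(\frac{1}{5963} - \frac{114}{37}\right) - 3096 \left(- \frac{1}{29416}\right) = - \frac{679745}{220631} - - \frac{387}{3677} = - \frac{679745}{220631} + \frac{387}{3677} = - \frac{2414038168}{811260187}$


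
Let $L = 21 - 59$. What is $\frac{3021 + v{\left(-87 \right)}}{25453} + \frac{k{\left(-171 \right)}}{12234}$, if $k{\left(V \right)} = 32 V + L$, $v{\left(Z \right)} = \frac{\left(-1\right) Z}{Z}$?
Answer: $- \frac{51649675}{155696001} \approx -0.33173$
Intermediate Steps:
$L = -38$ ($L = 21 - 59 = -38$)
$v{\left(Z \right)} = -1$
$k{\left(V \right)} = -38 + 32 V$ ($k{\left(V \right)} = 32 V - 38 = -38 + 32 V$)
$\frac{3021 + v{\left(-87 \right)}}{25453} + \frac{k{\left(-171 \right)}}{12234} = \frac{3021 - 1}{25453} + \frac{-38 + 32 \left(-171\right)}{12234} = 3020 \cdot \frac{1}{25453} + \left(-38 - 5472\right) \frac{1}{12234} = \frac{3020}{25453} - \frac{2755}{6117} = - \frac{51649675}{155696001}$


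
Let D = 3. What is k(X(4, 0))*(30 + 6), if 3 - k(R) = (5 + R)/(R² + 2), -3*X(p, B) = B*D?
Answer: 18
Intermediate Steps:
X(p, B) = -B (X(p, B) = -B*3/3 = -B)
k(R) = 3 - (5 + R)/(2 + R²) (k(R) = 3 - (5 + R)/(R² + 2) = 3 - (5 + R)/(2 + R²))
k(X(4, 0))*(30 + 6) = ((1 - (-1)*0 + 3*(-1*0)²)/(2 + (-1*0)²))*(30 + 6) = ((1 - 1*0 + 3*0²)/(2 + 0²))*36 = ((1 + 0 + 3*0)/(2 + 0))*36 = ((1 + 0 + 0)/2)*36 = ((½)*1)*36 = (½)*36 = 18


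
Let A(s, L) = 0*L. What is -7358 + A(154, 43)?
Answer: -7358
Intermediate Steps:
A(s, L) = 0
-7358 + A(154, 43) = -7358 + 0 = -7358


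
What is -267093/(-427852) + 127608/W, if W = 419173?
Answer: 166555512105/179344006396 ≈ 0.92869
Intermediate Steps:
-267093/(-427852) + 127608/W = -267093/(-427852) + 127608/419173 = -267093*(-1/427852) + 127608*(1/419173) = 267093/427852 + 127608/419173 = 166555512105/179344006396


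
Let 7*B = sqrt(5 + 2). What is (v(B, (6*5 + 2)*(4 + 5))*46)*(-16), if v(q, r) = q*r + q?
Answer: -212704*sqrt(7)/7 ≈ -80395.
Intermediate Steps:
B = sqrt(7)/7 (B = sqrt(5 + 2)/7 = sqrt(7)/7 ≈ 0.37796)
v(q, r) = q + q*r
(v(B, (6*5 + 2)*(4 + 5))*46)*(-16) = (((sqrt(7)/7)*(1 + (6*5 + 2)*(4 + 5)))*46)*(-16) = (((sqrt(7)/7)*(1 + (30 + 2)*9))*46)*(-16) = (((sqrt(7)/7)*(1 + 32*9))*46)*(-16) = (((sqrt(7)/7)*(1 + 288))*46)*(-16) = (((sqrt(7)/7)*289)*46)*(-16) = ((289*sqrt(7)/7)*46)*(-16) = (13294*sqrt(7)/7)*(-16) = -212704*sqrt(7)/7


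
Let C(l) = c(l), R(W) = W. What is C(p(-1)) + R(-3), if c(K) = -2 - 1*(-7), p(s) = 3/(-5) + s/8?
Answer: 2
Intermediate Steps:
p(s) = -⅗ + s/8 (p(s) = 3*(-⅕) + s*(⅛) = -⅗ + s/8)
c(K) = 5 (c(K) = -2 + 7 = 5)
C(l) = 5
C(p(-1)) + R(-3) = 5 - 3 = 2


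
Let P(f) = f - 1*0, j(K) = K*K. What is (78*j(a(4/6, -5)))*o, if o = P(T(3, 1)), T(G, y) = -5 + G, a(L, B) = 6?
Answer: -5616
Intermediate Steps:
j(K) = K²
P(f) = f (P(f) = f + 0 = f)
o = -2 (o = -5 + 3 = -2)
(78*j(a(4/6, -5)))*o = (78*6²)*(-2) = (78*36)*(-2) = 2808*(-2) = -5616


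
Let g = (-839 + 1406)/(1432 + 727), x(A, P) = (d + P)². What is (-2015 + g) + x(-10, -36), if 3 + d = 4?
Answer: -1705043/2159 ≈ -789.74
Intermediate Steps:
d = 1 (d = -3 + 4 = 1)
x(A, P) = (1 + P)²
g = 567/2159 ≈ 0.26262
(-2015 + g) + x(-10, -36) = (-2015 + 567/2159) + (1 - 36)² = -4349818/2159 + (-35)² = -4349818/2159 + 1225 = -1705043/2159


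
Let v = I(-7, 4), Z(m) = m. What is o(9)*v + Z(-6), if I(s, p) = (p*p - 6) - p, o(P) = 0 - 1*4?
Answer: -30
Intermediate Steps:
o(P) = -4 (o(P) = 0 - 4 = -4)
I(s, p) = -6 + p² - p (I(s, p) = (p² - 6) - p = (-6 + p²) - p = -6 + p² - p)
v = 6 (v = -6 + 4² - 1*4 = -6 + 16 - 4 = 6)
o(9)*v + Z(-6) = -4*6 - 6 = -24 - 6 = -30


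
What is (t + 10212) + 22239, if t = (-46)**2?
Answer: 34567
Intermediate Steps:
t = 2116
(t + 10212) + 22239 = (2116 + 10212) + 22239 = 12328 + 22239 = 34567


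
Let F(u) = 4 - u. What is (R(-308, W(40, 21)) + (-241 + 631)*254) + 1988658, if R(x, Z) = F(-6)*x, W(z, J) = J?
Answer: 2084638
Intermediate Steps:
R(x, Z) = 10*x (R(x, Z) = (4 - 1*(-6))*x = (4 + 6)*x = 10*x)
(R(-308, W(40, 21)) + (-241 + 631)*254) + 1988658 = (10*(-308) + (-241 + 631)*254) + 1988658 = (-3080 + 390*254) + 1988658 = (-3080 + 99060) + 1988658 = 95980 + 1988658 = 2084638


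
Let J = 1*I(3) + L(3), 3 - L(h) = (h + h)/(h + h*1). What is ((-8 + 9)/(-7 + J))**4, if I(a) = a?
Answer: 1/16 ≈ 0.062500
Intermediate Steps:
L(h) = 2 (L(h) = 3 - (h + h)/(h + h*1) = 3 - 2*h/(h + h) = 3 - 2*h/(2*h) = 3 - 2*h*1/(2*h) = 3 - 1*1 = 3 - 1 = 2)
J = 5 (J = 1*3 + 2 = 3 + 2 = 5)
((-8 + 9)/(-7 + J))**4 = ((-8 + 9)/(-7 + 5))**4 = (1/(-2))**4 = (1*(-1/2))**4 = (-1/2)**4 = 1/16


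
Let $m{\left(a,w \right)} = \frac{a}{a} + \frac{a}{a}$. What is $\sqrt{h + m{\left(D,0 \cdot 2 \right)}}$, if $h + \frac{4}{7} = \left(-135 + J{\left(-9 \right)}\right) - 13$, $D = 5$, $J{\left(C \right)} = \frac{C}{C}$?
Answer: $\frac{i \sqrt{7133}}{7} \approx 12.065 i$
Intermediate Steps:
$J{\left(C \right)} = 1$
$h = - \frac{1033}{7}$ ($h = - \frac{4}{7} + \left(\left(-135 + 1\right) - 13\right) = - \frac{4}{7} - 147 = - \frac{1033}{7} \approx -147.57$)
$m{\left(a,w \right)} = 2$ ($m{\left(a,w \right)} = 1 + 1 = 2$)
$\sqrt{h + m{\left(D,0 \cdot 2 \right)}} = \sqrt{- \frac{1033}{7} + 2} = \sqrt{- \frac{1019}{7}} = \frac{i \sqrt{7133}}{7}$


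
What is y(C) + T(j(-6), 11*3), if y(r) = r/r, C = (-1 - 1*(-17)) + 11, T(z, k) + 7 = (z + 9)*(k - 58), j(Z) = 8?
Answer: -431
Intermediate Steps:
T(z, k) = -7 + (-58 + k)*(9 + z) (T(z, k) = -7 + (z + 9)*(k - 58) = -7 + (9 + z)*(-58 + k) = -7 + (-58 + k)*(9 + z))
C = 27 (C = (-1 + 17) + 11 = 16 + 11 = 27)
y(r) = 1
y(C) + T(j(-6), 11*3) = 1 + (-529 - 58*8 + 9*(11*3) + (11*3)*8) = 1 + (-529 - 464 + 9*33 + 33*8) = 1 + (-529 - 464 + 297 + 264) = 1 - 432 = -431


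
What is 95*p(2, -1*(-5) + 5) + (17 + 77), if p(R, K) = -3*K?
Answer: -2756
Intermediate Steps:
95*p(2, -1*(-5) + 5) + (17 + 77) = 95*(-3*(-1*(-5) + 5)) + (17 + 77) = 95*(-3*(5 + 5)) + 94 = 95*(-3*10) + 94 = 95*(-30) + 94 = -2850 + 94 = -2756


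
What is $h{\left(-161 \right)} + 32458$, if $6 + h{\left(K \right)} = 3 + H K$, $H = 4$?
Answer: $31811$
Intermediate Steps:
$h{\left(K \right)} = -3 + 4 K$ ($h{\left(K \right)} = -6 + \left(3 + 4 K\right) = -3 + 4 K$)
$h{\left(-161 \right)} + 32458 = \left(-3 + 4 \left(-161\right)\right) + 32458 = \left(-3 - 644\right) + 32458 = -647 + 32458 = 31811$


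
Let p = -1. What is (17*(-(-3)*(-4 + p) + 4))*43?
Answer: -8041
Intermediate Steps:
(17*(-(-3)*(-4 + p) + 4))*43 = (17*(-(-3)*(-4 - 1) + 4))*43 = (17*(-(-3)*(-5) + 4))*43 = (17*(-3*5 + 4))*43 = (17*(-15 + 4))*43 = (17*(-11))*43 = -187*43 = -8041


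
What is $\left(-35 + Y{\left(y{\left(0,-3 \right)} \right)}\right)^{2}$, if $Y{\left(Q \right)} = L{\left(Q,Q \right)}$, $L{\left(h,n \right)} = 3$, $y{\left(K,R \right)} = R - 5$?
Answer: $1024$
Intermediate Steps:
$y{\left(K,R \right)} = -5 + R$ ($y{\left(K,R \right)} = R - 5 = -5 + R$)
$Y{\left(Q \right)} = 3$
$\left(-35 + Y{\left(y{\left(0,-3 \right)} \right)}\right)^{2} = \left(-35 + 3\right)^{2} = \left(-32\right)^{2} = 1024$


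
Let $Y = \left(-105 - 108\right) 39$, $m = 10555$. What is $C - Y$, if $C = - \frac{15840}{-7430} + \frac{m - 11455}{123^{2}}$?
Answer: $\frac{10377890185}{1248983} \approx 8309.1$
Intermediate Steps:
$C = \frac{2588404}{1248983}$ ($C = - \frac{15840}{-7430} + \frac{10555 - 11455}{123^{2}} = \left(-15840\right) \left(- \frac{1}{7430}\right) - \frac{900}{15129} = \frac{1584}{743} - \frac{100}{1681} = \frac{2588404}{1248983} \approx 2.0724$)
$Y = -8307$ ($Y = \left(-213\right) 39 = -8307$)
$C - Y = \frac{2588404}{1248983} - -8307 = \frac{2588404}{1248983} + 8307 = \frac{10377890185}{1248983}$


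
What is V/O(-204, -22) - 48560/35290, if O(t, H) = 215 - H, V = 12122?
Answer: 41627666/836373 ≈ 49.772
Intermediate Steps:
V/O(-204, -22) - 48560/35290 = 12122/(215 - 1*(-22)) - 48560/35290 = 12122/(215 + 22) - 48560*1/35290 = 12122/237 - 4856/3529 = 41627666/836373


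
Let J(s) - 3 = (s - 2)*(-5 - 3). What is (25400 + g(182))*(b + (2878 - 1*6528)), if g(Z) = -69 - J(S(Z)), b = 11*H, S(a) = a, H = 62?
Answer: -79447424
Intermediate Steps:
b = 682 (b = 11*62 = 682)
J(s) = 19 - 8*s (J(s) = 3 + (s - 2)*(-5 - 3) = 3 + (-2 + s)*(-8) = 3 + (16 - 8*s) = 19 - 8*s)
g(Z) = -88 + 8*Z (g(Z) = -69 - (19 - 8*Z) = -69 + (-19 + 8*Z) = -88 + 8*Z)
(25400 + g(182))*(b + (2878 - 1*6528)) = (25400 + (-88 + 8*182))*(682 + (2878 - 1*6528)) = (25400 + (-88 + 1456))*(682 + (2878 - 6528)) = (25400 + 1368)*(682 - 3650) = 26768*(-2968) = -79447424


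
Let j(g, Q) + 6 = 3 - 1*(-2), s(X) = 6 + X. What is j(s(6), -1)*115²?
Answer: -13225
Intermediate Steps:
j(g, Q) = -1 (j(g, Q) = -6 + (3 - 1*(-2)) = -6 + (3 + 2) = -6 + 5 = -1)
j(s(6), -1)*115² = -1*115² = -1*13225 = -13225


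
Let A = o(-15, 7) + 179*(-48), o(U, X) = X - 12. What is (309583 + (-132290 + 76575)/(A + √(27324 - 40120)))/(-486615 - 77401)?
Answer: -2288522738937/4169274235928 - 11143*I*√3199/4169274235928 ≈ -0.5489 - 1.5116e-7*I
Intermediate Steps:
o(U, X) = -12 + X
A = -8597 (A = (-12 + 7) + 179*(-48) = -5 - 8592 = -8597)
(309583 + (-132290 + 76575)/(A + √(27324 - 40120)))/(-486615 - 77401) = (309583 + (-132290 + 76575)/(-8597 + √(27324 - 40120)))/(-486615 - 77401) = (309583 - 55715/(-8597 + √(-12796)))/(-564016) = (309583 - 55715/(-8597 + 2*I*√3199))*(-1/564016) = -309583/564016 + 55715/(564016*(-8597 + 2*I*√3199))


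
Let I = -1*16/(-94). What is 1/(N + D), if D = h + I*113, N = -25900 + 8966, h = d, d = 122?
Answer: -47/789260 ≈ -5.9549e-5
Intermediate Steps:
I = 8/47 (I = -16*(-1/94) = 8/47 ≈ 0.17021)
h = 122
N = -16934
D = 6638/47 (D = 122 + (8/47)*113 = 122 + 904/47 = 6638/47 ≈ 141.23)
1/(N + D) = 1/(-16934 + 6638/47) = 1/(-789260/47) = -47/789260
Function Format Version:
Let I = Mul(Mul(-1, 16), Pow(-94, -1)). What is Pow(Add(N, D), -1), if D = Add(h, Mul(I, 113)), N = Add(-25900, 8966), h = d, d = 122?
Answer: Rational(-47, 789260) ≈ -5.9549e-5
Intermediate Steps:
I = Rational(8, 47) (I = Mul(-16, Rational(-1, 94)) = Rational(8, 47) ≈ 0.17021)
h = 122
N = -16934
D = Rational(6638, 47) (D = Add(122, Mul(Rational(8, 47), 113)) = Add(122, Rational(904, 47)) = Rational(6638, 47) ≈ 141.23)
Pow(Add(N, D), -1) = Pow(Add(-16934, Rational(6638, 47)), -1) = Pow(Rational(-789260, 47), -1) = Rational(-47, 789260)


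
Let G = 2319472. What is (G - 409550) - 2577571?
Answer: -667649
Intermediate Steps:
(G - 409550) - 2577571 = (2319472 - 409550) - 2577571 = 1909922 - 2577571 = -667649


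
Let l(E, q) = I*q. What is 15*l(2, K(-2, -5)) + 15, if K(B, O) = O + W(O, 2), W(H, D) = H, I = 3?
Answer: -435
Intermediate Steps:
K(B, O) = 2*O (K(B, O) = O + O = 2*O)
l(E, q) = 3*q
15*l(2, K(-2, -5)) + 15 = 15*(3*(2*(-5))) + 15 = 15*(3*(-10)) + 15 = 15*(-30) + 15 = -450 + 15 = -435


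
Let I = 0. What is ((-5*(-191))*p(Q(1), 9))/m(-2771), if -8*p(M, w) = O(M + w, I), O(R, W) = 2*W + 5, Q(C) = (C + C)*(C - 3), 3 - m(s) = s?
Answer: -4775/22192 ≈ -0.21517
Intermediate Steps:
m(s) = 3 - s
Q(C) = 2*C*(-3 + C) (Q(C) = (2*C)*(-3 + C) = 2*C*(-3 + C))
O(R, W) = 5 + 2*W
p(M, w) = -5/8 (p(M, w) = -(5 + 2*0)/8 = -(5 + 0)/8 = -⅛*5 = -5/8)
((-5*(-191))*p(Q(1), 9))/m(-2771) = (-5*(-191)*(-5/8))/(3 - 1*(-2771)) = (955*(-5/8))/(3 + 2771) = -4775/8/2774 = -4775/8*1/2774 = -4775/22192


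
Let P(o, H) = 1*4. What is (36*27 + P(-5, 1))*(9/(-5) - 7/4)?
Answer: -17324/5 ≈ -3464.8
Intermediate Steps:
P(o, H) = 4
(36*27 + P(-5, 1))*(9/(-5) - 7/4) = (36*27 + 4)*(9/(-5) - 7/4) = (972 + 4)*(9*(-1/5) - 7*1/4) = 976*(-9/5 - 7/4) = 976*(-71/20) = -17324/5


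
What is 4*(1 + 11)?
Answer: 48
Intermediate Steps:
4*(1 + 11) = 4*12 = 48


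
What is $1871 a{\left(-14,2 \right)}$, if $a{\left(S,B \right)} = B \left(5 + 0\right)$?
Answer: $18710$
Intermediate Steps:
$a{\left(S,B \right)} = 5 B$ ($a{\left(S,B \right)} = B 5 = 5 B$)
$1871 a{\left(-14,2 \right)} = 1871 \cdot 5 \cdot 2 = 1871 \cdot 10 = 18710$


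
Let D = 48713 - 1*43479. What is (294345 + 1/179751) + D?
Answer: 53849624830/179751 ≈ 2.9958e+5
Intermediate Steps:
D = 5234 (D = 48713 - 43479 = 5234)
(294345 + 1/179751) + D = (294345 + 1/179751) + 5234 = 52908808096/179751 + 5234 = 53849624830/179751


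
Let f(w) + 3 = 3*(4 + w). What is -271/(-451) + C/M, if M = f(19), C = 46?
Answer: 1756/1353 ≈ 1.2979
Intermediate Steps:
f(w) = 9 + 3*w (f(w) = -3 + 3*(4 + w) = -3 + (12 + 3*w) = 9 + 3*w)
M = 66 (M = 9 + 3*19 = 9 + 57 = 66)
-271/(-451) + C/M = -271/(-451) + 46/66 = -271*(-1/451) + 46*(1/66) = 271/451 + 23/33 = 1756/1353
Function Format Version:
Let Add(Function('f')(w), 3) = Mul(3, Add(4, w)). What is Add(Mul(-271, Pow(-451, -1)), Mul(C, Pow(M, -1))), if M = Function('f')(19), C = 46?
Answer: Rational(1756, 1353) ≈ 1.2979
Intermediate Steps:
Function('f')(w) = Add(9, Mul(3, w)) (Function('f')(w) = Add(-3, Mul(3, Add(4, w))) = Add(-3, Add(12, Mul(3, w))) = Add(9, Mul(3, w)))
M = 66 (M = Add(9, Mul(3, 19)) = Add(9, 57) = 66)
Add(Mul(-271, Pow(-451, -1)), Mul(C, Pow(M, -1))) = Add(Mul(-271, Pow(-451, -1)), Mul(46, Pow(66, -1))) = Add(Mul(-271, Rational(-1, 451)), Mul(46, Rational(1, 66))) = Add(Rational(271, 451), Rational(23, 33)) = Rational(1756, 1353)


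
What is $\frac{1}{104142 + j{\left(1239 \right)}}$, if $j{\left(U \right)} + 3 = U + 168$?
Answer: $\frac{1}{105546} \approx 9.4745 \cdot 10^{-6}$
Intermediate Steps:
$j{\left(U \right)} = 165 + U$ ($j{\left(U \right)} = -3 + \left(U + 168\right) = -3 + \left(168 + U\right) = 165 + U$)
$\frac{1}{104142 + j{\left(1239 \right)}} = \frac{1}{104142 + \left(165 + 1239\right)} = \frac{1}{104142 + 1404} = \frac{1}{105546}$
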